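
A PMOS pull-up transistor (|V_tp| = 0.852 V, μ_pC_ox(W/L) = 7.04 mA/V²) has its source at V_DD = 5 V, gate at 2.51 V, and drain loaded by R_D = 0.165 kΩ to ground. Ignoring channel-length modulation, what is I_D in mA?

V_SG = V_DD − V_G = 5 − 2.51 = 2.49 V, so V_ov = 2.49 − 0.852 = 1.64 V.
Assume saturation: I_D = ½ k_p V_ov² = 0.5 × 7.04 × 1.64² = 9.44 mA, giving V_SD = V_DD − I_D R_D = 5 − 9.44 × 0.165 = 3.44 V.
V_SD = 3.44 V ≥ V_ov = 1.64 V, confirming saturation.

I_D = 9.44 mA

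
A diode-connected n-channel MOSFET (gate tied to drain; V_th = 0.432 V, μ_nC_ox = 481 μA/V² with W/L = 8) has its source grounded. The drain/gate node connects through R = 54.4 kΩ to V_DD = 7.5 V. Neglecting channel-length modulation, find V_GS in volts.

With gate tied to drain, V_GS = V_DS ≥ V_GS − V_th, so the device is in saturation.
k_n = μ_nC_ox · (W/L) = 3.848 mA/V².
KCL at the drain: ½ k_n (V_GS − V_th)² = (V_DD − V_GS)/R.
Let x = V_GS − 0.432. Then 105 x² + x − 7.068 = 0, giving x = 0.255 V (positive root), so V_GS = 0.687 V.
I_D = (V_DD − V_GS)/R = (7.5 − 0.687) / 54.4 = 0.125 mA.

V_GS = 0.687 V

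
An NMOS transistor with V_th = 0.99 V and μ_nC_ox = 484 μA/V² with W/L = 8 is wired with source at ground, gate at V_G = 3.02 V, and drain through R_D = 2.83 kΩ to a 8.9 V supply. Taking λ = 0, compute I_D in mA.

I_D = 2.99 mA

V_GS = V_G = 3.02 V, so V_ov = 3.02 − 0.99 = 2.03 V.
k_n = μ_nC_ox · (W/L) = 3.872 mA/V².
Assume saturation: I_D = ½ k_n V_ov² = 0.5 × 3.872 × 2.03² = 7.98 mA, giving V_DS = V_DD − I_D R_D = 8.9 − 7.98 × 2.83 = -13.7 V.
But -13.7 V < V_ov = 2.03 V, so the device is actually in triode.
In triode I_D = k_n[V_ov V_DS − ½ V_DS²] and I_D = (V_DD − V_DS)/R_D. Equating: 5.48 V_DS² − 23.24 V_DS + 8.9 = 0, giving V_DS = 0.426 V (the root below V_ov).
I_D = (8.9 − 0.426) / 2.83 = 2.99 mA.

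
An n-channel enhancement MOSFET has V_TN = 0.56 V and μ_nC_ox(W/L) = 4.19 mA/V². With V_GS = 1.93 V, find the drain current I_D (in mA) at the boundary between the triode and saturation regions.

I_D = 3.93 mA

At the boundary V_DS = V_ov = V_GS − V_TN = 1.93 − 0.56 = 1.37 V.
I_D = ½ k_n V_ov² = 0.5 × 4.19 × 1.37² = 3.93 mA.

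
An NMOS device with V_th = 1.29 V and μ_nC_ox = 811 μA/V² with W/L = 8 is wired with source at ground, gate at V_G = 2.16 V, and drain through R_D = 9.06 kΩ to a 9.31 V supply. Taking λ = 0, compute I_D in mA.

V_GS = V_G = 2.16 V, so V_ov = 2.16 − 1.29 = 0.87 V.
k_n = μ_nC_ox · (W/L) = 6.488 mA/V².
Assume saturation: I_D = ½ k_n V_ov² = 0.5 × 6.488 × 0.87² = 2.46 mA, giving V_DS = V_DD − I_D R_D = 9.31 − 2.46 × 9.06 = -12.9 V.
But -12.9 V < V_ov = 0.87 V, so the device is actually in triode.
In triode I_D = k_n[V_ov V_DS − ½ V_DS²] and I_D = (V_DD − V_DS)/R_D. Equating: 29.4 V_DS² − 52.14 V_DS + 9.31 = 0, giving V_DS = 0.201 V (the root below V_ov).
I_D = (9.31 − 0.201) / 9.06 = 1.01 mA.

I_D = 1.01 mA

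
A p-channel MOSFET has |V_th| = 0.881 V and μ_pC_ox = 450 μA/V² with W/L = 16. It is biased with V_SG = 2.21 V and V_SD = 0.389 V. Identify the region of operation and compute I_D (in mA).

k_p = μ_pC_ox · (W/L) = 7.2 mA/V².
V_ov = V_SG − |V_th| = 2.21 − 0.881 = 1.33 V.
Since V_SD = 0.389 V < V_ov = 1.33 V, the device is in the triode region.
I_D = k_p [V_ov · V_SD − ½ V_SD²] = 7.2 × [1.33 × 0.389 − 0.5 × 0.389²] = 3.18 mA.

Triode; I_D = 3.18 mA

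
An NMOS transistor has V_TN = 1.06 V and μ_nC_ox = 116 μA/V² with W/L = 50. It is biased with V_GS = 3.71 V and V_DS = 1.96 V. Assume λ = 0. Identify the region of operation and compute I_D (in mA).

Triode; I_D = 19.0 mA

k_n = μ_nC_ox · (W/L) = 5.8 mA/V².
V_ov = V_GS − V_TN = 3.71 − 1.06 = 2.65 V.
Since V_DS = 1.96 V < V_ov = 2.65 V, the device is in the triode region.
I_D = k_n [V_ov · V_DS − ½ V_DS²] = 5.8 × [2.65 × 1.96 − 0.5 × 1.96²] = 19 mA.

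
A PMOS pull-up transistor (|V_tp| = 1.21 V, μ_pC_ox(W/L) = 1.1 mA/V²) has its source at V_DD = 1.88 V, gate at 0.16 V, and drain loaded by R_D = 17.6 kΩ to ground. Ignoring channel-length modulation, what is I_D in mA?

V_SG = V_DD − V_G = 1.88 − 0.16 = 1.72 V, so V_ov = 1.72 − 1.21 = 0.51 V.
Assume saturation: I_D = ½ k_p V_ov² = 0.5 × 1.1 × 0.51² = 0.143 mA, giving V_SD = V_DD − I_D R_D = 1.88 − 0.143 × 17.6 = -0.638 V.
But -0.638 V < V_ov = 0.51 V, so the device is actually in triode.
In triode I_D = k_p[V_ov V_SD − ½ V_SD²] and I_D = (V_DD − V_SD)/R_D. Equating: 9.68 V_SD² − 10.87 V_SD + 1.88 = 0, giving V_SD = 0.213 V (the root below V_ov).
I_D = (1.88 − 0.213) / 17.6 = 0.0947 mA.

I_D = 0.0947 mA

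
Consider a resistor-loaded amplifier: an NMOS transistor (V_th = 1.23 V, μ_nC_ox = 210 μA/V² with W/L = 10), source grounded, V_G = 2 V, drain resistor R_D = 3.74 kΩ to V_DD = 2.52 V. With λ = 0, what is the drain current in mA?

V_GS = V_G = 2 V, so V_ov = 2 − 1.23 = 0.77 V.
k_n = μ_nC_ox · (W/L) = 2.1 mA/V².
Assume saturation: I_D = ½ k_n V_ov² = 0.5 × 2.1 × 0.77² = 0.623 mA, giving V_DS = V_DD − I_D R_D = 2.52 − 0.623 × 3.74 = 0.192 V.
But 0.192 V < V_ov = 0.77 V, so the device is actually in triode.
In triode I_D = k_n[V_ov V_DS − ½ V_DS²] and I_D = (V_DD − V_DS)/R_D. Equating: 3.93 V_DS² − 7.048 V_DS + 2.52 = 0, giving V_DS = 0.493 V (the root below V_ov).
I_D = (2.52 − 0.493) / 3.74 = 0.542 mA.

I_D = 0.542 mA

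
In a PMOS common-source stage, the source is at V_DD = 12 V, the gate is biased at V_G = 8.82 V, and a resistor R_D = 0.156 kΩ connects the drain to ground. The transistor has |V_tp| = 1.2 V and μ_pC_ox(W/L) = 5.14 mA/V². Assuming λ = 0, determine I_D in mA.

V_SG = V_DD − V_G = 12 − 8.82 = 3.18 V, so V_ov = 3.18 − 1.2 = 1.98 V.
Assume saturation: I_D = ½ k_p V_ov² = 0.5 × 5.14 × 1.98² = 10.1 mA, giving V_SD = V_DD − I_D R_D = 12 − 10.1 × 0.156 = 10.4 V.
V_SD = 10.4 V ≥ V_ov = 1.98 V, confirming saturation.

I_D = 10.1 mA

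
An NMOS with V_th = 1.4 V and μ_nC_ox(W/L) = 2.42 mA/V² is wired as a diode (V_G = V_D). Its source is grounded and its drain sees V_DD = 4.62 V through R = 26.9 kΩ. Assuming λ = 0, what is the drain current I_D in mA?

With gate tied to drain, V_GS = V_DS ≥ V_GS − V_th, so the device is in saturation.
KCL at the drain: ½ k_n (V_GS − V_th)² = (V_DD − V_GS)/R.
Let x = V_GS − 1.4. Then 32.5 x² + x − 3.22 = 0, giving x = 0.3 V (positive root), so V_GS = 1.7 V.
I_D = (V_DD − V_GS)/R = (4.62 − 1.7) / 26.9 = 0.109 mA.

I_D = 0.109 mA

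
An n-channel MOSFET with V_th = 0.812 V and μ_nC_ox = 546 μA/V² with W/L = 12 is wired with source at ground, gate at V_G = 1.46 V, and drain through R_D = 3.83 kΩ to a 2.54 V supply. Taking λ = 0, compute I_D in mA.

V_GS = V_G = 1.46 V, so V_ov = 1.46 − 0.812 = 0.648 V.
k_n = μ_nC_ox · (W/L) = 6.552 mA/V².
Assume saturation: I_D = ½ k_n V_ov² = 0.5 × 6.552 × 0.648² = 1.38 mA, giving V_DS = V_DD − I_D R_D = 2.54 − 1.38 × 3.83 = -2.73 V.
But -2.73 V < V_ov = 0.648 V, so the device is actually in triode.
In triode I_D = k_n[V_ov V_DS − ½ V_DS²] and I_D = (V_DD − V_DS)/R_D. Equating: 12.5 V_DS² − 17.26 V_DS + 2.54 = 0, giving V_DS = 0.168 V (the root below V_ov).
I_D = (2.54 − 0.168) / 3.83 = 0.619 mA.

I_D = 0.619 mA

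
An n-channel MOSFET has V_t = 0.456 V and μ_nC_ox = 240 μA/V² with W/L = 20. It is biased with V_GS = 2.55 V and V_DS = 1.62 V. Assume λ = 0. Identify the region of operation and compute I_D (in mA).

k_n = μ_nC_ox · (W/L) = 4.8 mA/V².
V_ov = V_GS − V_t = 2.55 − 0.456 = 2.09 V.
Since V_DS = 1.62 V < V_ov = 2.09 V, the device is in the triode region.
I_D = k_n [V_ov · V_DS − ½ V_DS²] = 4.8 × [2.09 × 1.62 − 0.5 × 1.62²] = 9.98 mA.

Triode; I_D = 9.98 mA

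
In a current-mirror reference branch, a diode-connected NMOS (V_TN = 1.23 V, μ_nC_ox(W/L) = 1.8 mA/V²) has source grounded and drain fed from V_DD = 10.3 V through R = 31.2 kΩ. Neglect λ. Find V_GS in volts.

V_GS = 1.78 V

With gate tied to drain, V_GS = V_DS ≥ V_GS − V_TN, so the device is in saturation.
KCL at the drain: ½ k_n (V_GS − V_TN)² = (V_DD − V_GS)/R.
Let x = V_GS − 1.23. Then 28.1 x² + x − 9.07 = 0, giving x = 0.551 V (positive root), so V_GS = 1.78 V.
I_D = (V_DD − V_GS)/R = (10.3 − 1.78) / 31.2 = 0.273 mA.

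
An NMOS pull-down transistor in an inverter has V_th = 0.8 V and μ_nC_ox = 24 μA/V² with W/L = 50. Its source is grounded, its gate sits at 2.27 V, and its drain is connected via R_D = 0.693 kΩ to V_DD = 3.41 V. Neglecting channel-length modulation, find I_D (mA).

I_D = 1.30 mA

V_GS = V_G = 2.27 V, so V_ov = 2.27 − 0.8 = 1.47 V.
k_n = μ_nC_ox · (W/L) = 1.2 mA/V².
Assume saturation: I_D = ½ k_n V_ov² = 0.5 × 1.2 × 1.47² = 1.3 mA, giving V_DS = V_DD − I_D R_D = 3.41 − 1.3 × 0.693 = 2.51 V.
V_DS = 2.51 V ≥ V_ov = 1.47 V, confirming saturation.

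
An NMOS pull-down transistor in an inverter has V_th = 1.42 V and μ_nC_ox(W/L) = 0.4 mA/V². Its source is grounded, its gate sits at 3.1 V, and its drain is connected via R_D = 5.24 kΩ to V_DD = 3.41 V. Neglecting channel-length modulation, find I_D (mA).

V_GS = V_G = 3.1 V, so V_ov = 3.1 − 1.42 = 1.68 V.
Assume saturation: I_D = ½ k_n V_ov² = 0.5 × 0.4 × 1.68² = 0.564 mA, giving V_DS = V_DD − I_D R_D = 3.41 − 0.564 × 5.24 = 0.452 V.
But 0.452 V < V_ov = 1.68 V, so the device is actually in triode.
In triode I_D = k_n[V_ov V_DS − ½ V_DS²] and I_D = (V_DD − V_DS)/R_D. Equating: 1.05 V_DS² − 4.521 V_DS + 3.41 = 0, giving V_DS = 0.974 V (the root below V_ov).
I_D = (3.41 − 0.974) / 5.24 = 0.465 mA.

I_D = 0.465 mA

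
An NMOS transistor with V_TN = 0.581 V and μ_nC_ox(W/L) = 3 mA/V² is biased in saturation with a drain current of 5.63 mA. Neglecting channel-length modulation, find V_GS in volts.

In saturation I_D = ½ k_n (V_GS − V_TN)², so V_GS − V_TN = √(2 I_D / k_n) = √(2 × 5.63 / 3) = 1.94 V.
V_GS = 0.581 + 1.94 = 2.52 V.

V_GS = 2.52 V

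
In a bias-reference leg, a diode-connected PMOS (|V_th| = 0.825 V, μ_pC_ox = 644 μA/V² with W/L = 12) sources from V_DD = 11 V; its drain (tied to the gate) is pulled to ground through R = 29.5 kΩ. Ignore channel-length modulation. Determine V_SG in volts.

With gate tied to drain, V_SG = V_SD ≥ V_SG − |V_th|, so the device is in saturation.
k_p = μ_pC_ox · (W/L) = 7.728 mA/V².
KCL at the drain: ½ k_p (V_SG − |V_th|)² = (V_DD − V_SG)/R.
Let x = V_SG − 0.825. Then 114 x² + x − 10.18 = 0, giving x = 0.294 V (positive root), so V_SG = 1.12 V.
I_D = (V_DD − V_SG)/R = (11 − 1.12) / 29.5 = 0.335 mA.

V_SG = 1.12 V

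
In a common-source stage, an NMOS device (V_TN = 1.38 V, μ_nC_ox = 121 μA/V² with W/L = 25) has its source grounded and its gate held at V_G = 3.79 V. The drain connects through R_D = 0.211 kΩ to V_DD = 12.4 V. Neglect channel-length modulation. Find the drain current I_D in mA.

V_GS = V_G = 3.79 V, so V_ov = 3.79 − 1.38 = 2.41 V.
k_n = μ_nC_ox · (W/L) = 3.025 mA/V².
Assume saturation: I_D = ½ k_n V_ov² = 0.5 × 3.025 × 2.41² = 8.78 mA, giving V_DS = V_DD − I_D R_D = 12.4 − 8.78 × 0.211 = 10.5 V.
V_DS = 10.5 V ≥ V_ov = 2.41 V, confirming saturation.

I_D = 8.78 mA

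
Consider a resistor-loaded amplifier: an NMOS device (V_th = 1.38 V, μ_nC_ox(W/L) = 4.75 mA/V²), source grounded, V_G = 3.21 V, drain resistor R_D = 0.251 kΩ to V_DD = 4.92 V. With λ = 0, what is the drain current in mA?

V_GS = V_G = 3.21 V, so V_ov = 3.21 − 1.38 = 1.83 V.
Assume saturation: I_D = ½ k_n V_ov² = 0.5 × 4.75 × 1.83² = 7.95 mA, giving V_DS = V_DD − I_D R_D = 4.92 − 7.95 × 0.251 = 2.92 V.
V_DS = 2.92 V ≥ V_ov = 1.83 V, confirming saturation.

I_D = 7.95 mA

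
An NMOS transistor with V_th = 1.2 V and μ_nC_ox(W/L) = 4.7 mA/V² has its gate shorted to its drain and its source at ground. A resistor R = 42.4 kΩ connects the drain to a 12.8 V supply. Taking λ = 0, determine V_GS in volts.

V_GS = 1.54 V

With gate tied to drain, V_GS = V_DS ≥ V_GS − V_th, so the device is in saturation.
KCL at the drain: ½ k_n (V_GS − V_th)² = (V_DD − V_GS)/R.
Let x = V_GS − 1.2. Then 99.6 x² + x − 11.6 = 0, giving x = 0.336 V (positive root), so V_GS = 1.54 V.
I_D = (V_DD − V_GS)/R = (12.8 − 1.54) / 42.4 = 0.266 mA.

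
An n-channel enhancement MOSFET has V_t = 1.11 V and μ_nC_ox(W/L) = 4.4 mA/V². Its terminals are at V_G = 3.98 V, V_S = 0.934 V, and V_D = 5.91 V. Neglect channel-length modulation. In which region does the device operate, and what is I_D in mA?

Saturation; I_D = 8.25 mA

V_GS = V_G − V_S = 3.98 − 0.934 = 3.05 V; V_DS = V_D − V_S = 5.91 − 0.934 = 4.98 V.
V_ov = V_GS − V_t = 3.05 − 1.11 = 1.94 V.
Since V_DS = 4.98 V ≥ V_ov = 1.94 V, the device is in saturation.
I_D = ½ k_n V_ov² = 0.5 × 4.4 × 1.94² = 8.25 mA.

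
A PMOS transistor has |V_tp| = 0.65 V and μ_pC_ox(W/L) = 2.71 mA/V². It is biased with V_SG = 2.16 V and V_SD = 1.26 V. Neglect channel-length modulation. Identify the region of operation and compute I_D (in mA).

Triode; I_D = 3.00 mA

V_ov = V_SG − |V_tp| = 2.16 − 0.65 = 1.51 V.
Since V_SD = 1.26 V < V_ov = 1.51 V, the device is in the triode region.
I_D = k_p [V_ov · V_SD − ½ V_SD²] = 2.71 × [1.51 × 1.26 − 0.5 × 1.26²] = 3 mA.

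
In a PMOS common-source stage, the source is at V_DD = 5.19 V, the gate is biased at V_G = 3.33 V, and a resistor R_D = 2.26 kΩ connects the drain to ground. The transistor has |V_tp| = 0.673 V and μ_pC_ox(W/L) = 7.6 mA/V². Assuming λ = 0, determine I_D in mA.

V_SG = V_DD − V_G = 5.19 − 3.33 = 1.86 V, so V_ov = 1.86 − 0.673 = 1.19 V.
Assume saturation: I_D = ½ k_p V_ov² = 0.5 × 7.6 × 1.19² = 5.35 mA, giving V_SD = V_DD − I_D R_D = 5.19 − 5.35 × 2.26 = -6.91 V.
But -6.91 V < V_ov = 1.19 V, so the device is actually in triode.
In triode I_D = k_p[V_ov V_SD − ½ V_SD²] and I_D = (V_DD − V_SD)/R_D. Equating: 8.59 V_SD² − 21.39 V_SD + 5.19 = 0, giving V_SD = 0.272 V (the root below V_ov).
I_D = (5.19 − 0.272) / 2.26 = 2.18 mA.

I_D = 2.18 mA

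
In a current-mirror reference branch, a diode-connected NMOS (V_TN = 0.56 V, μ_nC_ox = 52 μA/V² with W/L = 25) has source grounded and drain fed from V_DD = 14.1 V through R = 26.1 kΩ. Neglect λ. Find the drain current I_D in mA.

With gate tied to drain, V_GS = V_DS ≥ V_GS − V_TN, so the device is in saturation.
k_n = μ_nC_ox · (W/L) = 1.3 mA/V².
KCL at the drain: ½ k_n (V_GS − V_TN)² = (V_DD − V_GS)/R.
Let x = V_GS − 0.56. Then 17 x² + x − 13.54 = 0, giving x = 0.864 V (positive root), so V_GS = 1.42 V.
I_D = (V_DD − V_GS)/R = (14.1 − 1.42) / 26.1 = 0.486 mA.

I_D = 0.486 mA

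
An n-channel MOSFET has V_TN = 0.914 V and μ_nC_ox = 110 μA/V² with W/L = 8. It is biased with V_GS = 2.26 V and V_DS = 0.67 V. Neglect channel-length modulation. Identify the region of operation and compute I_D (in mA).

Triode; I_D = 0.596 mA

k_n = μ_nC_ox · (W/L) = 0.88 mA/V².
V_ov = V_GS − V_TN = 2.26 − 0.914 = 1.35 V.
Since V_DS = 0.67 V < V_ov = 1.35 V, the device is in the triode region.
I_D = k_n [V_ov · V_DS − ½ V_DS²] = 0.88 × [1.35 × 0.67 − 0.5 × 0.67²] = 0.596 mA.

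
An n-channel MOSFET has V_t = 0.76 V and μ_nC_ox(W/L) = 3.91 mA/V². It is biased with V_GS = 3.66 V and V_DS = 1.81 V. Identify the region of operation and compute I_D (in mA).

V_ov = V_GS − V_t = 3.66 − 0.76 = 2.9 V.
Since V_DS = 1.81 V < V_ov = 2.9 V, the device is in the triode region.
I_D = k_n [V_ov · V_DS − ½ V_DS²] = 3.91 × [2.9 × 1.81 − 0.5 × 1.81²] = 14.1 mA.

Triode; I_D = 14.1 mA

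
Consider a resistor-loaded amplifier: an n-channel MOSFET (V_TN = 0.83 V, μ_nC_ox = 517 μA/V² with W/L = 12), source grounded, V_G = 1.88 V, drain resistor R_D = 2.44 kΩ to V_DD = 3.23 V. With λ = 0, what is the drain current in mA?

V_GS = V_G = 1.88 V, so V_ov = 1.88 − 0.83 = 1.05 V.
k_n = μ_nC_ox · (W/L) = 6.204 mA/V².
Assume saturation: I_D = ½ k_n V_ov² = 0.5 × 6.204 × 1.05² = 3.42 mA, giving V_DS = V_DD − I_D R_D = 3.23 − 3.42 × 2.44 = -5.11 V.
But -5.11 V < V_ov = 1.05 V, so the device is actually in triode.
In triode I_D = k_n[V_ov V_DS − ½ V_DS²] and I_D = (V_DD − V_DS)/R_D. Equating: 7.57 V_DS² − 16.89 V_DS + 3.23 = 0, giving V_DS = 0.211 V (the root below V_ov).
I_D = (3.23 − 0.211) / 2.44 = 1.24 mA.

I_D = 1.24 mA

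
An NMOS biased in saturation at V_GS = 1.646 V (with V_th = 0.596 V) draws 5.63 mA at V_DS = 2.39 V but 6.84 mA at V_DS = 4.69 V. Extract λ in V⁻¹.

With V_GS fixed, I_D ∝ (1 + λ V_DS) in saturation, so I_D2/I_D1 = (1 + λ V_DS2)/(1 + λ V_DS1).
6.84/5.63 = 1.215 = (1 + 4.69 λ)/(1 + 2.39 λ).
Solving: λ (I_D1 V_DS2 − I_D2 V_DS1) = I_D2 − I_D1, so λ = (6.84 − 5.63) / (5.63 × 4.69 − 6.84 × 2.39) = 1.21 / 10.1 = 0.12 V⁻¹.

λ = 0.120 V⁻¹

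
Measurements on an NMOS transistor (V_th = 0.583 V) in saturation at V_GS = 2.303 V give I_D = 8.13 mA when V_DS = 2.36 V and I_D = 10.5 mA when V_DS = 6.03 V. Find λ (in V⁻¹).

With V_GS fixed, I_D ∝ (1 + λ V_DS) in saturation, so I_D2/I_D1 = (1 + λ V_DS2)/(1 + λ V_DS1).
10.5/8.13 = 1.292 = (1 + 6.03 λ)/(1 + 2.36 λ).
Solving: λ (I_D1 V_DS2 − I_D2 V_DS1) = I_D2 − I_D1, so λ = (10.5 − 8.13) / (8.13 × 6.03 − 10.5 × 2.36) = 2.37 / 24.2 = 0.0978 V⁻¹.

λ = 0.0978 V⁻¹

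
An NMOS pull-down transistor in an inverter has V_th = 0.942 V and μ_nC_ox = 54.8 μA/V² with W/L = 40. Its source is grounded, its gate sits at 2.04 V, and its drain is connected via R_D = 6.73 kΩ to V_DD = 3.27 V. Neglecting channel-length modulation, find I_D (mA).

I_D = 0.455 mA

V_GS = V_G = 2.04 V, so V_ov = 2.04 − 0.942 = 1.1 V.
k_n = μ_nC_ox · (W/L) = 2.192 mA/V².
Assume saturation: I_D = ½ k_n V_ov² = 0.5 × 2.192 × 1.1² = 1.32 mA, giving V_DS = V_DD − I_D R_D = 3.27 − 1.32 × 6.73 = -5.62 V.
But -5.62 V < V_ov = 1.1 V, so the device is actually in triode.
In triode I_D = k_n[V_ov V_DS − ½ V_DS²] and I_D = (V_DD − V_DS)/R_D. Equating: 7.38 V_DS² − 17.2 V_DS + 3.27 = 0, giving V_DS = 0.209 V (the root below V_ov).
I_D = (3.27 − 0.209) / 6.73 = 0.455 mA.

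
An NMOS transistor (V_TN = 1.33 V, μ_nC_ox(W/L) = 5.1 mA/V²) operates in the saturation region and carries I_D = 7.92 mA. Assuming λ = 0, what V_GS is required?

In saturation I_D = ½ k_n (V_GS − V_TN)², so V_GS − V_TN = √(2 I_D / k_n) = √(2 × 7.92 / 5.1) = 1.76 V.
V_GS = 1.33 + 1.76 = 3.09 V.

V_GS = 3.09 V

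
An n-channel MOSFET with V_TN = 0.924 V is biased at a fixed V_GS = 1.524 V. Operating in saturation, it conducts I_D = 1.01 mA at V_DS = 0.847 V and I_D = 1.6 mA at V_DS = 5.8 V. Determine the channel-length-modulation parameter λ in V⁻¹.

λ = 0.131 V⁻¹

With V_GS fixed, I_D ∝ (1 + λ V_DS) in saturation, so I_D2/I_D1 = (1 + λ V_DS2)/(1 + λ V_DS1).
1.6/1.01 = 1.584 = (1 + 5.8 λ)/(1 + 0.847 λ).
Solving: λ (I_D1 V_DS2 − I_D2 V_DS1) = I_D2 − I_D1, so λ = (1.6 − 1.01) / (1.01 × 5.8 − 1.6 × 0.847) = 0.59 / 4.5 = 0.131 V⁻¹.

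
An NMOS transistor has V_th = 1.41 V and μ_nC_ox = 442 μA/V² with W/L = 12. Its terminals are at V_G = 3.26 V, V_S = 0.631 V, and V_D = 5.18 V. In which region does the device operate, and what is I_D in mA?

V_GS = V_G − V_S = 3.26 − 0.631 = 2.63 V; V_DS = V_D − V_S = 5.18 − 0.631 = 4.55 V.
k_n = μ_nC_ox · (W/L) = 5.304 mA/V².
V_ov = V_GS − V_th = 2.63 − 1.41 = 1.22 V.
Since V_DS = 4.55 V ≥ V_ov = 1.22 V, the device is in saturation.
I_D = ½ k_n V_ov² = 0.5 × 5.304 × 1.22² = 3.94 mA.

Saturation; I_D = 3.94 mA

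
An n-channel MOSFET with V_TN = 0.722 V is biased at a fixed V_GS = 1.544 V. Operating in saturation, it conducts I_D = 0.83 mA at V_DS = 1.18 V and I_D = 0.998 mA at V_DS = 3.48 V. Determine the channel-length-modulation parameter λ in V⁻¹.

With V_GS fixed, I_D ∝ (1 + λ V_DS) in saturation, so I_D2/I_D1 = (1 + λ V_DS2)/(1 + λ V_DS1).
0.998/0.83 = 1.202 = (1 + 3.48 λ)/(1 + 1.18 λ).
Solving: λ (I_D1 V_DS2 − I_D2 V_DS1) = I_D2 − I_D1, so λ = (0.998 − 0.83) / (0.83 × 3.48 − 0.998 × 1.18) = 0.168 / 1.71 = 0.0982 V⁻¹.

λ = 0.0982 V⁻¹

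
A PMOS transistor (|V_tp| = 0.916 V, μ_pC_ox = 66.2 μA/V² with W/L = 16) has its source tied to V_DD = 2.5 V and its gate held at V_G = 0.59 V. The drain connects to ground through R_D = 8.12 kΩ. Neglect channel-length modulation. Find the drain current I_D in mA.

V_SG = V_DD − V_G = 2.5 − 0.59 = 1.91 V, so V_ov = 1.91 − 0.916 = 0.994 V.
k_p = μ_pC_ox · (W/L) = 1.059 mA/V².
Assume saturation: I_D = ½ k_p V_ov² = 0.5 × 1.059 × 0.994² = 0.523 mA, giving V_SD = V_DD − I_D R_D = 2.5 − 0.523 × 8.12 = -1.75 V.
But -1.75 V < V_ov = 0.994 V, so the device is actually in triode.
In triode I_D = k_p[V_ov V_SD − ½ V_SD²] and I_D = (V_DD − V_SD)/R_D. Equating: 4.3 V_SD² − 9.549 V_SD + 2.5 = 0, giving V_SD = 0.303 V (the root below V_ov).
I_D = (2.5 − 0.303) / 8.12 = 0.271 mA.

I_D = 0.271 mA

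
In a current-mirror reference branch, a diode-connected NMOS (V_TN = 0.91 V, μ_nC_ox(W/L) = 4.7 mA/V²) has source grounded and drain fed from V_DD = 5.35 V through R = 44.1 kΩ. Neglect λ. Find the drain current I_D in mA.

With gate tied to drain, V_GS = V_DS ≥ V_GS − V_TN, so the device is in saturation.
KCL at the drain: ½ k_n (V_GS − V_TN)² = (V_DD − V_GS)/R.
Let x = V_GS − 0.91. Then 104 x² + x − 4.44 = 0, giving x = 0.202 V (positive root), so V_GS = 1.11 V.
I_D = (V_DD − V_GS)/R = (5.35 − 1.11) / 44.1 = 0.0961 mA.

I_D = 0.0961 mA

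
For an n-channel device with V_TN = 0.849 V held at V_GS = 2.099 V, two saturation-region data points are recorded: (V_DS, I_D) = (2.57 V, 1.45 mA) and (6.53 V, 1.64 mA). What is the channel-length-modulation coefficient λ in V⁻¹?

With V_GS fixed, I_D ∝ (1 + λ V_DS) in saturation, so I_D2/I_D1 = (1 + λ V_DS2)/(1 + λ V_DS1).
1.64/1.45 = 1.131 = (1 + 6.53 λ)/(1 + 2.57 λ).
Solving: λ (I_D1 V_DS2 − I_D2 V_DS1) = I_D2 − I_D1, so λ = (1.64 − 1.45) / (1.45 × 6.53 − 1.64 × 2.57) = 0.19 / 5.25 = 0.0362 V⁻¹.

λ = 0.0362 V⁻¹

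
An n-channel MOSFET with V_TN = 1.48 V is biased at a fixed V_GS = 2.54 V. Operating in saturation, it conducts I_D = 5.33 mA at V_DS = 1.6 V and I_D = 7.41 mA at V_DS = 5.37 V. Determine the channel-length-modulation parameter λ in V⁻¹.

λ = 0.124 V⁻¹

With V_GS fixed, I_D ∝ (1 + λ V_DS) in saturation, so I_D2/I_D1 = (1 + λ V_DS2)/(1 + λ V_DS1).
7.41/5.33 = 1.39 = (1 + 5.37 λ)/(1 + 1.6 λ).
Solving: λ (I_D1 V_DS2 − I_D2 V_DS1) = I_D2 − I_D1, so λ = (7.41 − 5.33) / (5.33 × 5.37 − 7.41 × 1.6) = 2.08 / 16.8 = 0.124 V⁻¹.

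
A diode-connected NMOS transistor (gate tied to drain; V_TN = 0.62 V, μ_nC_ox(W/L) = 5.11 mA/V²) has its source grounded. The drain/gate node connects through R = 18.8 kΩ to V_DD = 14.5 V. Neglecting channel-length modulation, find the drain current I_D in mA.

I_D = 0.710 mA

With gate tied to drain, V_GS = V_DS ≥ V_GS − V_TN, so the device is in saturation.
KCL at the drain: ½ k_n (V_GS − V_TN)² = (V_DD − V_GS)/R.
Let x = V_GS − 0.62. Then 48 x² + x − 13.88 = 0, giving x = 0.527 V (positive root), so V_GS = 1.15 V.
I_D = (V_DD − V_GS)/R = (14.5 − 1.15) / 18.8 = 0.71 mA.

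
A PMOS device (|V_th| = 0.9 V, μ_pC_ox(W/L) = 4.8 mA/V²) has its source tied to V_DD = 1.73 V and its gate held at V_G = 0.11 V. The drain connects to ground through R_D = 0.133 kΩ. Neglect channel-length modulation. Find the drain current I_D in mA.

I_D = 1.24 mA

V_SG = V_DD − V_G = 1.73 − 0.11 = 1.62 V, so V_ov = 1.62 − 0.9 = 0.72 V.
Assume saturation: I_D = ½ k_p V_ov² = 0.5 × 4.8 × 0.72² = 1.24 mA, giving V_SD = V_DD − I_D R_D = 1.73 − 1.24 × 0.133 = 1.56 V.
V_SD = 1.56 V ≥ V_ov = 0.72 V, confirming saturation.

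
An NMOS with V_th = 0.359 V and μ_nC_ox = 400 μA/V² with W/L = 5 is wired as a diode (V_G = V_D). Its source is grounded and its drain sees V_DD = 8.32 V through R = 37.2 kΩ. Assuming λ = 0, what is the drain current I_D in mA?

I_D = 0.202 mA

With gate tied to drain, V_GS = V_DS ≥ V_GS − V_th, so the device is in saturation.
k_n = μ_nC_ox · (W/L) = 2 mA/V².
KCL at the drain: ½ k_n (V_GS − V_th)² = (V_DD − V_GS)/R.
Let x = V_GS − 0.359. Then 37.2 x² + x − 7.961 = 0, giving x = 0.449 V (positive root), so V_GS = 0.808 V.
I_D = (V_DD − V_GS)/R = (8.32 − 0.808) / 37.2 = 0.202 mA.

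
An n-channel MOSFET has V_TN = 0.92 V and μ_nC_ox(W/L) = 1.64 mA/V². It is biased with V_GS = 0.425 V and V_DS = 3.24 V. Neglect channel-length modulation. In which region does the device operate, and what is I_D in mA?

Cutoff; I_D = 0 mA

V_GS = 0.425 V < V_TN = 0.92 V, so the transistor is in cutoff.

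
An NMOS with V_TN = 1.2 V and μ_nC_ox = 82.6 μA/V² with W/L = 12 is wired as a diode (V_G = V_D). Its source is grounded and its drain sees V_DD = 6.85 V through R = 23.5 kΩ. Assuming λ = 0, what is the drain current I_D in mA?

With gate tied to drain, V_GS = V_DS ≥ V_GS − V_TN, so the device is in saturation.
k_n = μ_nC_ox · (W/L) = 0.9912 mA/V².
KCL at the drain: ½ k_n (V_GS − V_TN)² = (V_DD − V_GS)/R.
Let x = V_GS − 1.2. Then 11.6 x² + x − 5.65 = 0, giving x = 0.655 V (positive root), so V_GS = 1.85 V.
I_D = (V_DD − V_GS)/R = (6.85 − 1.85) / 23.5 = 0.213 mA.

I_D = 0.213 mA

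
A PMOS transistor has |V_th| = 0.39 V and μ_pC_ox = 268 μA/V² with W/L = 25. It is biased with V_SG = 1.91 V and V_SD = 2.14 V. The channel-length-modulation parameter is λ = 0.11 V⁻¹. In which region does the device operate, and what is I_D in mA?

k_p = μ_pC_ox · (W/L) = 6.7 mA/V².
V_ov = V_SG − |V_th| = 1.91 − 0.39 = 1.52 V.
Since V_SD = 2.14 V ≥ V_ov = 1.52 V, the device is in saturation.
I_D = ½ k_p V_ov² (1 + λ V_SD) = 0.5 × 6.7 × 1.52² × (1 + 0.11 × 2.14) = 9.56 mA.

Saturation; I_D = 9.56 mA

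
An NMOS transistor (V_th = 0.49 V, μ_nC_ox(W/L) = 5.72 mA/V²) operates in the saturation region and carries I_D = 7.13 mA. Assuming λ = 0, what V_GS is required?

V_GS = 2.07 V

In saturation I_D = ½ k_n (V_GS − V_th)², so V_GS − V_th = √(2 I_D / k_n) = √(2 × 7.13 / 5.72) = 1.58 V.
V_GS = 0.49 + 1.58 = 2.07 V.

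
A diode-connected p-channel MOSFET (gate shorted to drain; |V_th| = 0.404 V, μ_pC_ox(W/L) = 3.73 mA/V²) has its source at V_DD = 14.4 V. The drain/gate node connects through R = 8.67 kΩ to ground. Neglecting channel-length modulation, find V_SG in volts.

V_SG = 1.30 V

With gate tied to drain, V_SG = V_SD ≥ V_SG − |V_th|, so the device is in saturation.
KCL at the drain: ½ k_p (V_SG − |V_th|)² = (V_DD − V_SG)/R.
Let x = V_SG − 0.404. Then 16.2 x² + x − 14 = 0, giving x = 0.9 V (positive root), so V_SG = 1.3 V.
I_D = (V_DD − V_SG)/R = (14.4 − 1.3) / 8.67 = 1.51 mA.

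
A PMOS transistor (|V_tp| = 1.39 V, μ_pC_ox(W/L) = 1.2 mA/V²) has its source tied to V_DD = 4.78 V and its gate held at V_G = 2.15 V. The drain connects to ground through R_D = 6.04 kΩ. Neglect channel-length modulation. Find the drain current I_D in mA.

I_D = 0.689 mA

V_SG = V_DD − V_G = 4.78 − 2.15 = 2.63 V, so V_ov = 2.63 − 1.39 = 1.24 V.
Assume saturation: I_D = ½ k_p V_ov² = 0.5 × 1.2 × 1.24² = 0.923 mA, giving V_SD = V_DD − I_D R_D = 4.78 − 0.923 × 6.04 = -0.792 V.
But -0.792 V < V_ov = 1.24 V, so the device is actually in triode.
In triode I_D = k_p[V_ov V_SD − ½ V_SD²] and I_D = (V_DD − V_SD)/R_D. Equating: 3.62 V_SD² − 9.988 V_SD + 4.78 = 0, giving V_SD = 0.617 V (the root below V_ov).
I_D = (4.78 − 0.617) / 6.04 = 0.689 mA.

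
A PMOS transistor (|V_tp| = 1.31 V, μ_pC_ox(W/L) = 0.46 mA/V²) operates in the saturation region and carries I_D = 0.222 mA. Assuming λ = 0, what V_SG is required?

V_SG = 2.29 V

In saturation I_D = ½ k_p (V_SG − |V_tp|)², so V_SG − |V_tp| = √(2 I_D / k_p) = √(2 × 0.222 / 0.46) = 0.982 V.
V_SG = 1.31 + 0.982 = 2.29 V.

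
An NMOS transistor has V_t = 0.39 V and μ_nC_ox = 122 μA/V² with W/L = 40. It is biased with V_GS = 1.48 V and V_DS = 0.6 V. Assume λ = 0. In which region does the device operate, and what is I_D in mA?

k_n = μ_nC_ox · (W/L) = 4.88 mA/V².
V_ov = V_GS − V_t = 1.48 − 0.39 = 1.09 V.
Since V_DS = 0.6 V < V_ov = 1.09 V, the device is in the triode region.
I_D = k_n [V_ov · V_DS − ½ V_DS²] = 4.88 × [1.09 × 0.6 − 0.5 × 0.6²] = 2.31 mA.

Triode; I_D = 2.31 mA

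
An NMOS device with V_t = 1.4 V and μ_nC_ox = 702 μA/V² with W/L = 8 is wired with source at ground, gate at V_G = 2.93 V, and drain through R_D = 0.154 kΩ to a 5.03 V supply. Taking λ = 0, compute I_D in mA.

V_GS = V_G = 2.93 V, so V_ov = 2.93 − 1.4 = 1.53 V.
k_n = μ_nC_ox · (W/L) = 5.616 mA/V².
Assume saturation: I_D = ½ k_n V_ov² = 0.5 × 5.616 × 1.53² = 6.57 mA, giving V_DS = V_DD − I_D R_D = 5.03 − 6.57 × 0.154 = 4.02 V.
V_DS = 4.02 V ≥ V_ov = 1.53 V, confirming saturation.

I_D = 6.57 mA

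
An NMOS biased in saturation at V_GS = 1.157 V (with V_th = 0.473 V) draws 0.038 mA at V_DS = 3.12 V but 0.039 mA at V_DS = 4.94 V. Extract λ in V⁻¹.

With V_GS fixed, I_D ∝ (1 + λ V_DS) in saturation, so I_D2/I_D1 = (1 + λ V_DS2)/(1 + λ V_DS1).
0.039/0.038 = 1.026 = (1 + 4.94 λ)/(1 + 3.12 λ).
Solving: λ (I_D1 V_DS2 − I_D2 V_DS1) = I_D2 − I_D1, so λ = (0.039 − 0.038) / (0.038 × 4.94 − 0.039 × 3.12) = 0.001 / 0.066 = 0.0151 V⁻¹.

λ = 0.0151 V⁻¹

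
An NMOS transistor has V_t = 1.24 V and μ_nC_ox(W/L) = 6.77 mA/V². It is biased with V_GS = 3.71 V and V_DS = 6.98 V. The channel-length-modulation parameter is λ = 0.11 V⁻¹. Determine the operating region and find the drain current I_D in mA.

V_ov = V_GS − V_t = 3.71 − 1.24 = 2.47 V.
Since V_DS = 6.98 V ≥ V_ov = 2.47 V, the device is in saturation.
I_D = ½ k_n V_ov² (1 + λ V_DS) = 0.5 × 6.77 × 2.47² × (1 + 0.11 × 6.98) = 36.5 mA.

Saturation; I_D = 36.5 mA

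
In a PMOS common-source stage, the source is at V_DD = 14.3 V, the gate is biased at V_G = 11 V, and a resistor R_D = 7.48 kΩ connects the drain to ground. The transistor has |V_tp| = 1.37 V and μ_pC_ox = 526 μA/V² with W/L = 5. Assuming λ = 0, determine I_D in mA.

I_D = 1.86 mA

V_SG = V_DD − V_G = 14.3 − 11 = 3.3 V, so V_ov = 3.3 − 1.37 = 1.93 V.
k_p = μ_pC_ox · (W/L) = 2.63 mA/V².
Assume saturation: I_D = ½ k_p V_ov² = 0.5 × 2.63 × 1.93² = 4.9 mA, giving V_SD = V_DD − I_D R_D = 14.3 − 4.9 × 7.48 = -22.3 V.
But -22.3 V < V_ov = 1.93 V, so the device is actually in triode.
In triode I_D = k_p[V_ov V_SD − ½ V_SD²] and I_D = (V_DD − V_SD)/R_D. Equating: 9.84 V_SD² − 38.97 V_SD + 14.3 = 0, giving V_SD = 0.409 V (the root below V_ov).
I_D = (14.3 − 0.409) / 7.48 = 1.86 mA.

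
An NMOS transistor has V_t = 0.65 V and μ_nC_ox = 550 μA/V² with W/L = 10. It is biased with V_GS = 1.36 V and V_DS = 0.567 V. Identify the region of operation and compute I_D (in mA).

Triode; I_D = 1.33 mA

k_n = μ_nC_ox · (W/L) = 5.5 mA/V².
V_ov = V_GS − V_t = 1.36 − 0.65 = 0.71 V.
Since V_DS = 0.567 V < V_ov = 0.71 V, the device is in the triode region.
I_D = k_n [V_ov · V_DS − ½ V_DS²] = 5.5 × [0.71 × 0.567 − 0.5 × 0.567²] = 1.33 mA.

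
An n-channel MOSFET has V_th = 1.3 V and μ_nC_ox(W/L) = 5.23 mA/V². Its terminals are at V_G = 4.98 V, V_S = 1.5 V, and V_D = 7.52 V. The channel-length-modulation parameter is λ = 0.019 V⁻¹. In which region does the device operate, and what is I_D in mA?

V_GS = V_G − V_S = 4.98 − 1.5 = 3.48 V; V_DS = V_D − V_S = 7.52 − 1.5 = 6.02 V.
V_ov = V_GS − V_th = 3.48 − 1.3 = 2.18 V.
Since V_DS = 6.02 V ≥ V_ov = 2.18 V, the device is in saturation.
I_D = ½ k_n V_ov² (1 + λ V_DS) = 0.5 × 5.23 × 2.18² × (1 + 0.019 × 6.02) = 13.8 mA.

Saturation; I_D = 13.8 mA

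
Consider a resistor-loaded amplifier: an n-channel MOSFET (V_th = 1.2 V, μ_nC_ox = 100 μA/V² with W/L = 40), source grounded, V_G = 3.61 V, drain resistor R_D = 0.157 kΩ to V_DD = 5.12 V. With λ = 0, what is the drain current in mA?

I_D = 11.6 mA

V_GS = V_G = 3.61 V, so V_ov = 3.61 − 1.2 = 2.41 V.
k_n = μ_nC_ox · (W/L) = 4 mA/V².
Assume saturation: I_D = ½ k_n V_ov² = 0.5 × 4 × 2.41² = 11.6 mA, giving V_DS = V_DD − I_D R_D = 5.12 − 11.6 × 0.157 = 3.3 V.
V_DS = 3.3 V ≥ V_ov = 2.41 V, confirming saturation.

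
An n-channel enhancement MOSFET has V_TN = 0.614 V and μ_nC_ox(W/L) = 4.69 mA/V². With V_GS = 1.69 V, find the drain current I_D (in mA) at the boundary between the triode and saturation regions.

I_D = 2.71 mA

At the boundary V_DS = V_ov = V_GS − V_TN = 1.69 − 0.614 = 1.08 V.
I_D = ½ k_n V_ov² = 0.5 × 4.69 × 1.08² = 2.71 mA.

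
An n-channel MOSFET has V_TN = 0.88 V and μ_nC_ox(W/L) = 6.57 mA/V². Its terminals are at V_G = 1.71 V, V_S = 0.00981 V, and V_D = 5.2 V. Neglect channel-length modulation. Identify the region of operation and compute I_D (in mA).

V_GS = V_G − V_S = 1.71 − 0.00981 = 1.7 V; V_DS = V_D − V_S = 5.2 − 0.00981 = 5.19 V.
V_ov = V_GS − V_TN = 1.7 − 0.88 = 0.82 V.
Since V_DS = 5.19 V ≥ V_ov = 0.82 V, the device is in saturation.
I_D = ½ k_n V_ov² = 0.5 × 6.57 × 0.82² = 2.21 mA.

Saturation; I_D = 2.21 mA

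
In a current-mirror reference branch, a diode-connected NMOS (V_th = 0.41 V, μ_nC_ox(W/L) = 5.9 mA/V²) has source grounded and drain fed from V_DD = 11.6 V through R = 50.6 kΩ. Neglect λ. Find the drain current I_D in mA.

I_D = 0.216 mA

With gate tied to drain, V_GS = V_DS ≥ V_GS − V_th, so the device is in saturation.
KCL at the drain: ½ k_n (V_GS − V_th)² = (V_DD − V_GS)/R.
Let x = V_GS − 0.41. Then 149 x² + x − 11.19 = 0, giving x = 0.27 V (positive root), so V_GS = 0.68 V.
I_D = (V_DD − V_GS)/R = (11.6 − 0.68) / 50.6 = 0.216 mA.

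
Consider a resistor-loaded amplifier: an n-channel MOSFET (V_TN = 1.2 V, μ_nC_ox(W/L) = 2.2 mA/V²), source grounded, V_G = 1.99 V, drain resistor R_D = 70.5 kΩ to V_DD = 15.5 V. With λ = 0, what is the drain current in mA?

V_GS = V_G = 1.99 V, so V_ov = 1.99 − 1.2 = 0.79 V.
Assume saturation: I_D = ½ k_n V_ov² = 0.5 × 2.2 × 0.79² = 0.687 mA, giving V_DS = V_DD − I_D R_D = 15.5 − 0.687 × 70.5 = -32.9 V.
But -32.9 V < V_ov = 0.79 V, so the device is actually in triode.
In triode I_D = k_n[V_ov V_DS − ½ V_DS²] and I_D = (V_DD − V_DS)/R_D. Equating: 77.6 V_DS² − 123.5 V_DS + 15.5 = 0, giving V_DS = 0.137 V (the root below V_ov).
I_D = (15.5 − 0.137) / 70.5 = 0.218 mA.

I_D = 0.218 mA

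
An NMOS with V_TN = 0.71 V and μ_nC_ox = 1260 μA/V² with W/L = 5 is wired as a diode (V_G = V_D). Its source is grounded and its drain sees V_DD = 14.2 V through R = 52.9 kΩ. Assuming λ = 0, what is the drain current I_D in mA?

I_D = 0.250 mA

With gate tied to drain, V_GS = V_DS ≥ V_GS − V_TN, so the device is in saturation.
k_n = μ_nC_ox · (W/L) = 6.3 mA/V².
KCL at the drain: ½ k_n (V_GS − V_TN)² = (V_DD − V_GS)/R.
Let x = V_GS − 0.71. Then 167 x² + x − 13.49 = 0, giving x = 0.282 V (positive root), so V_GS = 0.992 V.
I_D = (V_DD − V_GS)/R = (14.2 − 0.992) / 52.9 = 0.25 mA.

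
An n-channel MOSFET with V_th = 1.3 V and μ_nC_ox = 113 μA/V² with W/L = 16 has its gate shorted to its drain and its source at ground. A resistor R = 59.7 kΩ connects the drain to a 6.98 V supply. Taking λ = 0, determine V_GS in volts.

With gate tied to drain, V_GS = V_DS ≥ V_GS − V_th, so the device is in saturation.
k_n = μ_nC_ox · (W/L) = 1.808 mA/V².
KCL at the drain: ½ k_n (V_GS − V_th)² = (V_DD − V_GS)/R.
Let x = V_GS − 1.3. Then 54 x² + x − 5.68 = 0, giving x = 0.315 V (positive root), so V_GS = 1.62 V.
I_D = (V_DD − V_GS)/R = (6.98 − 1.62) / 59.7 = 0.0899 mA.

V_GS = 1.62 V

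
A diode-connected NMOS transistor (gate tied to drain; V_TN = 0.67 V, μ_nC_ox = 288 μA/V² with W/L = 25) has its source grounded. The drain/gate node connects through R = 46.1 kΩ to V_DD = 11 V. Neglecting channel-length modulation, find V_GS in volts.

V_GS = 0.916 V

With gate tied to drain, V_GS = V_DS ≥ V_GS − V_TN, so the device is in saturation.
k_n = μ_nC_ox · (W/L) = 7.2 mA/V².
KCL at the drain: ½ k_n (V_GS − V_TN)² = (V_DD − V_GS)/R.
Let x = V_GS − 0.67. Then 166 x² + x − 10.33 = 0, giving x = 0.246 V (positive root), so V_GS = 0.916 V.
I_D = (V_DD − V_GS)/R = (11 − 0.916) / 46.1 = 0.219 mA.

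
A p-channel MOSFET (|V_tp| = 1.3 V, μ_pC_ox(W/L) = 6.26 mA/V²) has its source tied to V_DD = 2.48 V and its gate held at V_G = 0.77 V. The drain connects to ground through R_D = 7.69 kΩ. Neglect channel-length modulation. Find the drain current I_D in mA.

I_D = 0.304 mA

V_SG = V_DD − V_G = 2.48 − 0.77 = 1.71 V, so V_ov = 1.71 − 1.3 = 0.41 V.
Assume saturation: I_D = ½ k_p V_ov² = 0.5 × 6.26 × 0.41² = 0.526 mA, giving V_SD = V_DD − I_D R_D = 2.48 − 0.526 × 7.69 = -1.57 V.
But -1.57 V < V_ov = 0.41 V, so the device is actually in triode.
In triode I_D = k_p[V_ov V_SD − ½ V_SD²] and I_D = (V_DD − V_SD)/R_D. Equating: 24.1 V_SD² − 20.74 V_SD + 2.48 = 0, giving V_SD = 0.143 V (the root below V_ov).
I_D = (2.48 − 0.143) / 7.69 = 0.304 mA.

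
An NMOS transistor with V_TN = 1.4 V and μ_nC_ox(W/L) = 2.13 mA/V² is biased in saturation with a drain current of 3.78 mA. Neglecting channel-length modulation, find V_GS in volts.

V_GS = 3.28 V

In saturation I_D = ½ k_n (V_GS − V_TN)², so V_GS − V_TN = √(2 I_D / k_n) = √(2 × 3.78 / 2.13) = 1.88 V.
V_GS = 1.4 + 1.88 = 3.28 V.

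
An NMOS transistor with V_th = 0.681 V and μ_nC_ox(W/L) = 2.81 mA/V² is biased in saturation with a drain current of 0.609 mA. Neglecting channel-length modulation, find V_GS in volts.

In saturation I_D = ½ k_n (V_GS − V_th)², so V_GS − V_th = √(2 I_D / k_n) = √(2 × 0.609 / 2.81) = 0.658 V.
V_GS = 0.681 + 0.658 = 1.34 V.

V_GS = 1.34 V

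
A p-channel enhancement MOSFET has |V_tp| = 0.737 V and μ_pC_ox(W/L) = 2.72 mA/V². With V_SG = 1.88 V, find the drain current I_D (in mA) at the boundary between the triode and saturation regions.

I_D = 1.78 mA

At the boundary V_SD = V_ov = V_SG − |V_tp| = 1.88 − 0.737 = 1.14 V.
I_D = ½ k_p V_ov² = 0.5 × 2.72 × 1.14² = 1.78 mA.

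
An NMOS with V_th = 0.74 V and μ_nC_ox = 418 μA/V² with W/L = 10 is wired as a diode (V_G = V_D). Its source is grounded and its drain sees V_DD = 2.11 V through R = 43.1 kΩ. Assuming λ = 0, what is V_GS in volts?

With gate tied to drain, V_GS = V_DS ≥ V_GS − V_th, so the device is in saturation.
k_n = μ_nC_ox · (W/L) = 4.18 mA/V².
KCL at the drain: ½ k_n (V_GS − V_th)² = (V_DD − V_GS)/R.
Let x = V_GS − 0.74. Then 90.1 x² + x − 1.37 = 0, giving x = 0.118 V (positive root), so V_GS = 0.858 V.
I_D = (V_DD − V_GS)/R = (2.11 − 0.858) / 43.1 = 0.0291 mA.

V_GS = 0.858 V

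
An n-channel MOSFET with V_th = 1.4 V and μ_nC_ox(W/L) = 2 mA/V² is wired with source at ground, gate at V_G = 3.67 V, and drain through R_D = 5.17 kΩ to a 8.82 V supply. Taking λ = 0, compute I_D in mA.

I_D = 1.63 mA

V_GS = V_G = 3.67 V, so V_ov = 3.67 − 1.4 = 2.27 V.
Assume saturation: I_D = ½ k_n V_ov² = 0.5 × 2 × 2.27² = 5.15 mA, giving V_DS = V_DD − I_D R_D = 8.82 − 5.15 × 5.17 = -17.8 V.
But -17.8 V < V_ov = 2.27 V, so the device is actually in triode.
In triode I_D = k_n[V_ov V_DS − ½ V_DS²] and I_D = (V_DD − V_DS)/R_D. Equating: 5.17 V_DS² − 24.47 V_DS + 8.82 = 0, giving V_DS = 0.393 V (the root below V_ov).
I_D = (8.82 − 0.393) / 5.17 = 1.63 mA.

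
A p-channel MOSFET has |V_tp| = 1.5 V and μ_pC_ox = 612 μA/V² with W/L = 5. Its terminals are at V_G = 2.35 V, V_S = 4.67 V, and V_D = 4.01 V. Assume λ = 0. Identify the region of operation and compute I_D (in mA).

Triode; I_D = 0.990 mA

V_SG = V_S − V_G = 4.67 − 2.35 = 2.32 V; V_SD = V_S − V_D = 4.67 − 4.01 = 0.66 V.
k_p = μ_pC_ox · (W/L) = 3.06 mA/V².
V_ov = V_SG − |V_tp| = 2.32 − 1.5 = 0.82 V.
Since V_SD = 0.66 V < V_ov = 0.82 V, the device is in the triode region.
I_D = k_p [V_ov · V_SD − ½ V_SD²] = 3.06 × [0.82 × 0.66 − 0.5 × 0.66²] = 0.99 mA.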